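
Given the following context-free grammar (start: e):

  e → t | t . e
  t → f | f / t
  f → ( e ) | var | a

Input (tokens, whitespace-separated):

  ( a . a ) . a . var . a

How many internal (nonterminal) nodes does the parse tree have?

18

[e [t [f ( [e [t [f a]] . [e [t [f a]]]] )]] . [e [t [f a]] . [e [t [f var]] . [e [t [f a]]]]]]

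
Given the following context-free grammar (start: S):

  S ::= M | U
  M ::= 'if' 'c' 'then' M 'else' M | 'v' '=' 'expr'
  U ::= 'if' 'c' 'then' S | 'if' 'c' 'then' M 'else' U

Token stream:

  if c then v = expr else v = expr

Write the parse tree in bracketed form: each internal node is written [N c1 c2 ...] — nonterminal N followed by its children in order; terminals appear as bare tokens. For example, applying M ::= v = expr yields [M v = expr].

S
M
if c then M else M
if c then v = expr else M
if c then v = expr else v = expr

[S [M if c then [M v = expr] else [M v = expr]]]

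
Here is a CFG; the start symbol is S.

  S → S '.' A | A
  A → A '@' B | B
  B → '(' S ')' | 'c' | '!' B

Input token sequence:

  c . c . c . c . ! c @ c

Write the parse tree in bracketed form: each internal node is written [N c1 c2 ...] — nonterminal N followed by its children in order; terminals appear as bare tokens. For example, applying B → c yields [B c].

[S [S [S [S [S [A [B c]]] . [A [B c]]] . [A [B c]]] . [A [B c]]] . [A [A [B ! [B c]]] @ [B c]]]

S
S . A
S . A . A
S . A . A . A
S . A . A . A . A
A . A . A . A . A
B . A . A . A . A
c . A . A . A . A
c . B . A . A . A
c . c . A . A . A
c . c . B . A . A
c . c . c . A . A
c . c . c . B . A
c . c . c . c . A
c . c . c . c . A @ B
c . c . c . c . B @ B
c . c . c . c . ! B @ B
c . c . c . c . ! c @ B
c . c . c . c . ! c @ c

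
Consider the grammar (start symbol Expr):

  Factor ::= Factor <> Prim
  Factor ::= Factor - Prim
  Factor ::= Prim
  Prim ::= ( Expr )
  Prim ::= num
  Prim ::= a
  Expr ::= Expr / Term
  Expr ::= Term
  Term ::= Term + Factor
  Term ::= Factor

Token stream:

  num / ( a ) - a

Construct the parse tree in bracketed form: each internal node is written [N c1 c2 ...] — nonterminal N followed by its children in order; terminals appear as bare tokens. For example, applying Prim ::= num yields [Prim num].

Expr
Expr / Term
Term / Term
Factor / Term
Prim / Term
num / Term
num / Factor
num / Factor - Prim
num / Prim - Prim
num / ( Expr ) - Prim
num / ( Term ) - Prim
num / ( Factor ) - Prim
num / ( Prim ) - Prim
num / ( a ) - Prim
num / ( a ) - a

[Expr [Expr [Term [Factor [Prim num]]]] / [Term [Factor [Factor [Prim ( [Expr [Term [Factor [Prim a]]]] )]] - [Prim a]]]]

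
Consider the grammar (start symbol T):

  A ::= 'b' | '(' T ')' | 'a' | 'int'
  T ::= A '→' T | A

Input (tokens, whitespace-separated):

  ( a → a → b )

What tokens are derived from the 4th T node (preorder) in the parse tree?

[T [A ( [T [A a] → [T [A a] → [T [A b]]]] )]]

b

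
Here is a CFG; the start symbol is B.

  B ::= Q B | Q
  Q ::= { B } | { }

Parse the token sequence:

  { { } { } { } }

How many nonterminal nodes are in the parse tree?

8

[B [Q { [B [Q { }] [B [Q { }] [B [Q { }]]]] }]]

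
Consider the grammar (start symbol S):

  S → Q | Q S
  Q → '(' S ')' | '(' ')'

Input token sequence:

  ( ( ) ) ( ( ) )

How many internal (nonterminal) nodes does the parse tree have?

8

[S [Q ( [S [Q ( )]] )] [S [Q ( [S [Q ( )]] )]]]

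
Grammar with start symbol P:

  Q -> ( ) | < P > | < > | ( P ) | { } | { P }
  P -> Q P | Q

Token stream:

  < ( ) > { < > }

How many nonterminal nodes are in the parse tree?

[P [Q < [P [Q ( )]] >] [P [Q { [P [Q < >]] }]]]

8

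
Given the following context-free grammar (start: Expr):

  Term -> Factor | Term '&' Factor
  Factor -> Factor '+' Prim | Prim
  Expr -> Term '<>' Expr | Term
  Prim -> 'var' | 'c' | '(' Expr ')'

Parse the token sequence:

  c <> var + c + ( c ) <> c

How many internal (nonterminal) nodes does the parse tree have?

[Expr [Term [Factor [Prim c]]] <> [Expr [Term [Factor [Factor [Factor [Prim var]] + [Prim c]] + [Prim ( [Expr [Term [Factor [Prim c]]]] )]]] <> [Expr [Term [Factor [Prim c]]]]]]

20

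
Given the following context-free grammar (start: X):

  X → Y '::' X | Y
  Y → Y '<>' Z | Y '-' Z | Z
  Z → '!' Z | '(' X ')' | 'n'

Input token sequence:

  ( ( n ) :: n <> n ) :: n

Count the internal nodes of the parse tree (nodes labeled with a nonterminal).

17

[X [Y [Z ( [X [Y [Z ( [X [Y [Z n]]] )]] :: [X [Y [Y [Z n]] <> [Z n]]]] )]] :: [X [Y [Z n]]]]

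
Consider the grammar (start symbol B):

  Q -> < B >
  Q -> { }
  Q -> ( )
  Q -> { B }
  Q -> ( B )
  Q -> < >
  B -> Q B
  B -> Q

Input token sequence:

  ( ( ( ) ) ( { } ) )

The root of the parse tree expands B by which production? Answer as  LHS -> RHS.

B -> Q

[B [Q ( [B [Q ( [B [Q ( )]] )] [B [Q ( [B [Q { }]] )]]] )]]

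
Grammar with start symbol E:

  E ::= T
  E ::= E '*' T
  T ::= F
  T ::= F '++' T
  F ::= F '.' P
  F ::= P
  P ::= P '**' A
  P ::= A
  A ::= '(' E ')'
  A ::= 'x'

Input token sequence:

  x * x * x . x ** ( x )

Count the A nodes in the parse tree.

[E [E [E [T [F [P [A x]]]]] * [T [F [P [A x]]]]] * [T [F [F [P [A x]]] . [P [P [A x]] ** [A ( [E [T [F [P [A x]]]]] )]]]]]

6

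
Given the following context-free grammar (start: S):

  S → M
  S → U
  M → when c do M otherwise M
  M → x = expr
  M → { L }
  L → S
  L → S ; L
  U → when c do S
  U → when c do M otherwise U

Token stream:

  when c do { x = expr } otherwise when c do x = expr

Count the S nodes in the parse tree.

[S [U when c do [M { [L [S [M x = expr]]] }] otherwise [U when c do [S [M x = expr]]]]]

3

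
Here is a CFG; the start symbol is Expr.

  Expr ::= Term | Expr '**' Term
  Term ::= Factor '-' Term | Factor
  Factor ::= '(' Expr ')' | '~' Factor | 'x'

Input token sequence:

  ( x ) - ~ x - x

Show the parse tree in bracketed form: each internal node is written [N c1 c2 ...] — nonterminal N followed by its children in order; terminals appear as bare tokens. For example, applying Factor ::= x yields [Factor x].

[Expr [Term [Factor ( [Expr [Term [Factor x]]] )] - [Term [Factor ~ [Factor x]] - [Term [Factor x]]]]]

Expr
Term
Factor - Term
( Expr ) - Term
( Term ) - Term
( Factor ) - Term
( x ) - Term
( x ) - Factor - Term
( x ) - ~ Factor - Term
( x ) - ~ x - Term
( x ) - ~ x - Factor
( x ) - ~ x - x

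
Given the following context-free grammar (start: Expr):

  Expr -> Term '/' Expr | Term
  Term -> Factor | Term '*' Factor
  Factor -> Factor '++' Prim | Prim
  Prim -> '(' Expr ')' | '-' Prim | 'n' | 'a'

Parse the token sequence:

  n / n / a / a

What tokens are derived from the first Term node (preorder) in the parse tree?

[Expr [Term [Factor [Prim n]]] / [Expr [Term [Factor [Prim n]]] / [Expr [Term [Factor [Prim a]]] / [Expr [Term [Factor [Prim a]]]]]]]

n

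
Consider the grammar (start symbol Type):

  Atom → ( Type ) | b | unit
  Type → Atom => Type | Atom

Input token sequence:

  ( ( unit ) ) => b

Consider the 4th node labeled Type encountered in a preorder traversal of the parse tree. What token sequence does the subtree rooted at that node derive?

[Type [Atom ( [Type [Atom ( [Type [Atom unit]] )]] )] => [Type [Atom b]]]

b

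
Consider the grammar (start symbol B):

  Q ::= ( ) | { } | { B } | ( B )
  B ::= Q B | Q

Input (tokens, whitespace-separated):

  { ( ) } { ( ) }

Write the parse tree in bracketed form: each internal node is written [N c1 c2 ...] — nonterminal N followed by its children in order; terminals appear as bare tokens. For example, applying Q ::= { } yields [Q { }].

B
Q B
{ B } B
{ Q } B
{ ( ) } B
{ ( ) } Q
{ ( ) } { B }
{ ( ) } { Q }
{ ( ) } { ( ) }

[B [Q { [B [Q ( )]] }] [B [Q { [B [Q ( )]] }]]]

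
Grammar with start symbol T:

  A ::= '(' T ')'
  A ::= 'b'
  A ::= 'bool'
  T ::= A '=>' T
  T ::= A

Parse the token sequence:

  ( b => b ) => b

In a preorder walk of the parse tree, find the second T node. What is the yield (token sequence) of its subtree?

b => b

[T [A ( [T [A b] => [T [A b]]] )] => [T [A b]]]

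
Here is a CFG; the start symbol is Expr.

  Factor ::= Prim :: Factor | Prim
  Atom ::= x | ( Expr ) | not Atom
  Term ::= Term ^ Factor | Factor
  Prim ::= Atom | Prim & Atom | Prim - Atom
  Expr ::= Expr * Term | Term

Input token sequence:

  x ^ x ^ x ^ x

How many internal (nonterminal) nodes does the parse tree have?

17

[Expr [Term [Term [Term [Term [Factor [Prim [Atom x]]]] ^ [Factor [Prim [Atom x]]]] ^ [Factor [Prim [Atom x]]]] ^ [Factor [Prim [Atom x]]]]]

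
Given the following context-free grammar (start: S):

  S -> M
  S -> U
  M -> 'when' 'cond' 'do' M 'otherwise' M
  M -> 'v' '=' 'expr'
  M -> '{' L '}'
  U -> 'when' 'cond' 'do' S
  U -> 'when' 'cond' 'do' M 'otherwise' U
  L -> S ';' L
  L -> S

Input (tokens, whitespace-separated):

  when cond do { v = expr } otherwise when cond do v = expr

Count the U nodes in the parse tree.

[S [U when cond do [M { [L [S [M v = expr]]] }] otherwise [U when cond do [S [M v = expr]]]]]

2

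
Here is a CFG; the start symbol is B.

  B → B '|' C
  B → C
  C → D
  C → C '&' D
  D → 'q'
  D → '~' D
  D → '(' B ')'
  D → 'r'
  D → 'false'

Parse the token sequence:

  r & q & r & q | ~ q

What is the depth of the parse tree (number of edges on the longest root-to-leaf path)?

7

[B [B [C [C [C [C [D r]] & [D q]] & [D r]] & [D q]]] | [C [D ~ [D q]]]]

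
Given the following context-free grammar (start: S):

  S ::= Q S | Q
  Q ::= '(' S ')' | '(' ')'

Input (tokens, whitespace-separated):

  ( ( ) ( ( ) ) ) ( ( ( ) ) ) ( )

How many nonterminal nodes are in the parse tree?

16

[S [Q ( [S [Q ( )] [S [Q ( [S [Q ( )]] )]]] )] [S [Q ( [S [Q ( [S [Q ( )]] )]] )] [S [Q ( )]]]]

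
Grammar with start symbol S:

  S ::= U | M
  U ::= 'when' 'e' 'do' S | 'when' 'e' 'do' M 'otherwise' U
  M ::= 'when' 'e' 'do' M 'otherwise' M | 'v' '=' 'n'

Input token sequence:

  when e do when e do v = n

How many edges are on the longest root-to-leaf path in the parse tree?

[S [U when e do [S [U when e do [S [M v = n]]]]]]

6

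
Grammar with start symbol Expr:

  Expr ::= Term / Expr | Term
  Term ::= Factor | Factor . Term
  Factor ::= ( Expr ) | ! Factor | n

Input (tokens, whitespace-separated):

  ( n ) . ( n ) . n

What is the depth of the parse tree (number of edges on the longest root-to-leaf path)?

[Expr [Term [Factor ( [Expr [Term [Factor n]]] )] . [Term [Factor ( [Expr [Term [Factor n]]] )] . [Term [Factor n]]]]]

7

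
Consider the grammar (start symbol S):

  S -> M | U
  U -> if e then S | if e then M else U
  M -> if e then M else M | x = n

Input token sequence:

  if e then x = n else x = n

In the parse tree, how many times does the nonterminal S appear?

[S [M if e then [M x = n] else [M x = n]]]

1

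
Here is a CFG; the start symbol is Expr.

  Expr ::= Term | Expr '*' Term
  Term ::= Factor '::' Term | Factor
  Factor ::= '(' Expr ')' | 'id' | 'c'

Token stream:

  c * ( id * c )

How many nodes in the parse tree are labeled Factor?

[Expr [Expr [Term [Factor c]]] * [Term [Factor ( [Expr [Expr [Term [Factor id]]] * [Term [Factor c]]] )]]]

4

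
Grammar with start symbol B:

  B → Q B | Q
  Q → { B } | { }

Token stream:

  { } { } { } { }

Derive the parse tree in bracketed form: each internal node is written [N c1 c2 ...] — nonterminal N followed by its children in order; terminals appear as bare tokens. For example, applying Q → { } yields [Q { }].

B
Q B
{ } B
{ } Q B
{ } { } B
{ } { } Q B
{ } { } { } B
{ } { } { } Q
{ } { } { } { }

[B [Q { }] [B [Q { }] [B [Q { }] [B [Q { }]]]]]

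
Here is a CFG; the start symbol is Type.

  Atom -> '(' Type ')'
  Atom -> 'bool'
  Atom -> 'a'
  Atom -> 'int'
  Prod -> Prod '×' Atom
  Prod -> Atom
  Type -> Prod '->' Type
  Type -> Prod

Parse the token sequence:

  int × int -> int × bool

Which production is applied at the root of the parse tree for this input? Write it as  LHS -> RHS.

[Type [Prod [Prod [Atom int]] × [Atom int]] -> [Type [Prod [Prod [Atom int]] × [Atom bool]]]]

Type -> Prod '->' Type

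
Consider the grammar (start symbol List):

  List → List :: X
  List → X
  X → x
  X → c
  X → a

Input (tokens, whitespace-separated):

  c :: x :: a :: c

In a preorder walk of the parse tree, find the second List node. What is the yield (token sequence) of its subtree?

[List [List [List [List [X c]] :: [X x]] :: [X a]] :: [X c]]

c :: x :: a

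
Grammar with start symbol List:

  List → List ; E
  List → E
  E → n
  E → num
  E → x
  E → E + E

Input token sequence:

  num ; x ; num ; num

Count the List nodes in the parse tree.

[List [List [List [List [E num]] ; [E x]] ; [E num]] ; [E num]]

4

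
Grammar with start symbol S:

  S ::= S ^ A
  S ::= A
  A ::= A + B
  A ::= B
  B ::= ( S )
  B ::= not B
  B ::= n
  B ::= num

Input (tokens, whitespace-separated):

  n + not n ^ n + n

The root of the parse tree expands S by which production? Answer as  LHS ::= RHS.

[S [S [A [A [B n]] + [B not [B n]]]] ^ [A [A [B n]] + [B n]]]

S ::= S ^ A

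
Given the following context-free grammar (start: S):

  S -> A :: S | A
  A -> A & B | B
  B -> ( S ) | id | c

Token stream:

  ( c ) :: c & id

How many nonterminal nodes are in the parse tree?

11

[S [A [B ( [S [A [B c]]] )]] :: [S [A [A [B c]] & [B id]]]]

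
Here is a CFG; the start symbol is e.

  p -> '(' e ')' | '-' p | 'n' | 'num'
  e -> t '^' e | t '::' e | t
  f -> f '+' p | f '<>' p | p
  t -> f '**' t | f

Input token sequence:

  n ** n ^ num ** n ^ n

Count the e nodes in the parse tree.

3

[e [t [f [p n]] ** [t [f [p n]]]] ^ [e [t [f [p num]] ** [t [f [p n]]]] ^ [e [t [f [p n]]]]]]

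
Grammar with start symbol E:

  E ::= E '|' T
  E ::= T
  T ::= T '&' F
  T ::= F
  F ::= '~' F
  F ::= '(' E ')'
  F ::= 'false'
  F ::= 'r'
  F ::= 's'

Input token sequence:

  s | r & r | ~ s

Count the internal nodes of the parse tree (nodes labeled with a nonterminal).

[E [E [E [T [F s]]] | [T [T [F r]] & [F r]]] | [T [F ~ [F s]]]]

12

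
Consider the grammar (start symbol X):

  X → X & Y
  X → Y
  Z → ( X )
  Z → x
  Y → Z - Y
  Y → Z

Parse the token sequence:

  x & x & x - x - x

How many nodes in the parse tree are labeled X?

[X [X [X [Y [Z x]]] & [Y [Z x]]] & [Y [Z x] - [Y [Z x] - [Y [Z x]]]]]

3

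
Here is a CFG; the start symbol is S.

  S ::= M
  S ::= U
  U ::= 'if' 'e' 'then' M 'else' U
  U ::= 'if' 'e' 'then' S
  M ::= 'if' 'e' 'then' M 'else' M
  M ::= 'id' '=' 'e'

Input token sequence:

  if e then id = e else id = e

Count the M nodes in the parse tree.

3

[S [M if e then [M id = e] else [M id = e]]]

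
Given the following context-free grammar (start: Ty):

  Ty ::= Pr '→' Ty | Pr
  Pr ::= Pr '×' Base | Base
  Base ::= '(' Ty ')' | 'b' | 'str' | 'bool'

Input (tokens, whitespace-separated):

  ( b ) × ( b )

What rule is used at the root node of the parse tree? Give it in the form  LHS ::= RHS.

[Ty [Pr [Pr [Base ( [Ty [Pr [Base b]]] )]] × [Base ( [Ty [Pr [Base b]]] )]]]

Ty ::= Pr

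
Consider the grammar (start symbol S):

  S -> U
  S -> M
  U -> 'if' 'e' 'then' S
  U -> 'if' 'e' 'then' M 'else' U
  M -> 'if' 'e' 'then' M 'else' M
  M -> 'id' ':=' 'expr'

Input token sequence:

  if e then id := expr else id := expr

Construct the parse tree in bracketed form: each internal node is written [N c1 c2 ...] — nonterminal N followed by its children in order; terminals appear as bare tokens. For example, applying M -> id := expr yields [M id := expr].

[S [M if e then [M id := expr] else [M id := expr]]]

S
M
if e then M else M
if e then id := expr else M
if e then id := expr else id := expr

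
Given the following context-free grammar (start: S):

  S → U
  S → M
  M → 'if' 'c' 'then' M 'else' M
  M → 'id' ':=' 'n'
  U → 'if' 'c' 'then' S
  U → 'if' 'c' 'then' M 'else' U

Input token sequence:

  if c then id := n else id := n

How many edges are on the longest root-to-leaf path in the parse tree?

[S [M if c then [M id := n] else [M id := n]]]

3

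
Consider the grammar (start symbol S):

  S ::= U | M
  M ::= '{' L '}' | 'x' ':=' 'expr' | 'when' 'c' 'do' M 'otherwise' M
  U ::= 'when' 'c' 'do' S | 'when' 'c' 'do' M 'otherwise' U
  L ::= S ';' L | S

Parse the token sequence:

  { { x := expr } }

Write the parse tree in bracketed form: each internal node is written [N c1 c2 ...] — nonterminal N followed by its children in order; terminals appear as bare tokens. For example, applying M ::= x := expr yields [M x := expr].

S
M
{ L }
{ S }
{ M }
{ { L } }
{ { S } }
{ { M } }
{ { x := expr } }

[S [M { [L [S [M { [L [S [M x := expr]]] }]]] }]]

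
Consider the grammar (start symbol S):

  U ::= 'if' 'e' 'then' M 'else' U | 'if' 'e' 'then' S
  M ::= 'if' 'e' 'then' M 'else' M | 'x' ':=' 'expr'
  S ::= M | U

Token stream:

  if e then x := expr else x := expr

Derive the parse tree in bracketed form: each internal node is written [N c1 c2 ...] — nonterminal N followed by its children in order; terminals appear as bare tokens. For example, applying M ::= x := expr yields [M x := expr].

[S [M if e then [M x := expr] else [M x := expr]]]

S
M
if e then M else M
if e then x := expr else M
if e then x := expr else x := expr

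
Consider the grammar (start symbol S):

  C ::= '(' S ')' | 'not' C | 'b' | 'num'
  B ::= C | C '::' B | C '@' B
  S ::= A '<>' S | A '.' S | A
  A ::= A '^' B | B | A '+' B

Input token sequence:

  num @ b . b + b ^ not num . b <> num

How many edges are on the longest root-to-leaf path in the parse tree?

[S [A [B [C num] @ [B [C b]]]] . [S [A [A [A [B [C b]]] + [B [C b]]] ^ [B [C not [C num]]]] . [S [A [B [C b]]] <> [S [A [B [C num]]]]]]]

7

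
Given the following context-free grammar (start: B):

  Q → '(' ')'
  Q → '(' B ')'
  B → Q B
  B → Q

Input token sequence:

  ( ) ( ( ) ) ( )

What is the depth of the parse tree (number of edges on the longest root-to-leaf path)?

5

[B [Q ( )] [B [Q ( [B [Q ( )]] )] [B [Q ( )]]]]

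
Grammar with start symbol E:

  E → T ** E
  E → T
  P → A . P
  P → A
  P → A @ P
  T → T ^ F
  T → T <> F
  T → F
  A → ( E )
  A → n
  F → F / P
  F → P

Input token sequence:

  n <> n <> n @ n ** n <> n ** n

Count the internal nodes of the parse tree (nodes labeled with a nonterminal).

[E [T [T [T [F [P [A n]]]] <> [F [P [A n]]]] <> [F [P [A n] @ [P [A n]]]]] ** [E [T [T [F [P [A n]]]] <> [F [P [A n]]]] ** [E [T [F [P [A n]]]]]]]

29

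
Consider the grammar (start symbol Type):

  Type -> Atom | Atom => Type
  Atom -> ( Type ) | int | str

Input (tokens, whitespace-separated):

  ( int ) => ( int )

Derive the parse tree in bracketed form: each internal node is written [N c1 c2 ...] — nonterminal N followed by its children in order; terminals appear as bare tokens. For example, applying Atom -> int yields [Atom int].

[Type [Atom ( [Type [Atom int]] )] => [Type [Atom ( [Type [Atom int]] )]]]

Type
Atom => Type
( Type ) => Type
( Atom ) => Type
( int ) => Type
( int ) => Atom
( int ) => ( Type )
( int ) => ( Atom )
( int ) => ( int )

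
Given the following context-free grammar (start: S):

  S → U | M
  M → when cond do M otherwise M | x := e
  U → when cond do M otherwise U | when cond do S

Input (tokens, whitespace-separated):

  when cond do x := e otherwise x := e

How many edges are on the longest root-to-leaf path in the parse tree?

3

[S [M when cond do [M x := e] otherwise [M x := e]]]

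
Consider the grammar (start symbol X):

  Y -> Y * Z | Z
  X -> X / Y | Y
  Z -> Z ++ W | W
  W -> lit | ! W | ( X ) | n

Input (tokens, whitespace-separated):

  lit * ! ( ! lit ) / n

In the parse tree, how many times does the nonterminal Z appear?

[X [X [Y [Y [Z [W lit]]] * [Z [W ! [W ( [X [Y [Z [W ! [W lit]]]]] )]]]]] / [Y [Z [W n]]]]

4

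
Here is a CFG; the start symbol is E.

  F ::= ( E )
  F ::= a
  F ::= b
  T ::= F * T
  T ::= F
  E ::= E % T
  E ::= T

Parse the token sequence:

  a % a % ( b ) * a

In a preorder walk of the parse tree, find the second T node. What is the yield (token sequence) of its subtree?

a

[E [E [E [T [F a]]] % [T [F a]]] % [T [F ( [E [T [F b]]] )] * [T [F a]]]]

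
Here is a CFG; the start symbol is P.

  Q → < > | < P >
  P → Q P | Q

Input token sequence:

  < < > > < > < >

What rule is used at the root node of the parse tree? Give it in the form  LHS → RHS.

[P [Q < [P [Q < >]] >] [P [Q < >] [P [Q < >]]]]

P → Q P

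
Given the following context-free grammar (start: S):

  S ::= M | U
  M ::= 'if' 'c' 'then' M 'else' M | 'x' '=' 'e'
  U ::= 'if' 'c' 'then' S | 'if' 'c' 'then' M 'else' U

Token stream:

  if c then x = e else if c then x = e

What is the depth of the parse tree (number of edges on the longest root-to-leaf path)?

5

[S [U if c then [M x = e] else [U if c then [S [M x = e]]]]]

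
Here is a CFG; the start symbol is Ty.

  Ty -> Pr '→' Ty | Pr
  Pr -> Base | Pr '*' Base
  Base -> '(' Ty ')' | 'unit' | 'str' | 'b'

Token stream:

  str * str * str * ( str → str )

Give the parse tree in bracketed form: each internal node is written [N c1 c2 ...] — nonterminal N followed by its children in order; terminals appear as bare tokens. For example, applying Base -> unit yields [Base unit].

[Ty [Pr [Pr [Pr [Pr [Base str]] * [Base str]] * [Base str]] * [Base ( [Ty [Pr [Base str]] → [Ty [Pr [Base str]]]] )]]]

Ty
Pr
Pr * Base
Pr * Base * Base
Pr * Base * Base * Base
Base * Base * Base * Base
str * Base * Base * Base
str * str * Base * Base
str * str * str * Base
str * str * str * ( Ty )
str * str * str * ( Pr → Ty )
str * str * str * ( Base → Ty )
str * str * str * ( str → Ty )
str * str * str * ( str → Pr )
str * str * str * ( str → Base )
str * str * str * ( str → str )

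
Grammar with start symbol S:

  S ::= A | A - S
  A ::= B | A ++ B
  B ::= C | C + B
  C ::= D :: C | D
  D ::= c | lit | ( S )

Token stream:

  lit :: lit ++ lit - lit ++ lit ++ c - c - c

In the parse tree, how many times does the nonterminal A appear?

[S [A [A [B [C [D lit] :: [C [D lit]]]]] ++ [B [C [D lit]]]] - [S [A [A [A [B [C [D lit]]]] ++ [B [C [D lit]]]] ++ [B [C [D c]]]] - [S [A [B [C [D c]]]] - [S [A [B [C [D c]]]]]]]]

7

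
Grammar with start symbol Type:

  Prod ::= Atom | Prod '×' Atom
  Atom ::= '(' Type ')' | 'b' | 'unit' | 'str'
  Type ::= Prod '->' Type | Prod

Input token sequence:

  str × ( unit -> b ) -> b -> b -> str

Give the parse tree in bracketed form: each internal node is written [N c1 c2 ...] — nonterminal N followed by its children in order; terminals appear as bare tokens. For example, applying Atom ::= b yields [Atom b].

Type
Prod -> Type
Prod × Atom -> Type
Atom × Atom -> Type
str × Atom -> Type
str × ( Type ) -> Type
str × ( Prod -> Type ) -> Type
str × ( Atom -> Type ) -> Type
str × ( unit -> Type ) -> Type
str × ( unit -> Prod ) -> Type
str × ( unit -> Atom ) -> Type
str × ( unit -> b ) -> Type
str × ( unit -> b ) -> Prod -> Type
str × ( unit -> b ) -> Atom -> Type
str × ( unit -> b ) -> b -> Type
str × ( unit -> b ) -> b -> Prod -> Type
str × ( unit -> b ) -> b -> Atom -> Type
str × ( unit -> b ) -> b -> b -> Type
str × ( unit -> b ) -> b -> b -> Prod
str × ( unit -> b ) -> b -> b -> Atom
str × ( unit -> b ) -> b -> b -> str

[Type [Prod [Prod [Atom str]] × [Atom ( [Type [Prod [Atom unit]] -> [Type [Prod [Atom b]]]] )]] -> [Type [Prod [Atom b]] -> [Type [Prod [Atom b]] -> [Type [Prod [Atom str]]]]]]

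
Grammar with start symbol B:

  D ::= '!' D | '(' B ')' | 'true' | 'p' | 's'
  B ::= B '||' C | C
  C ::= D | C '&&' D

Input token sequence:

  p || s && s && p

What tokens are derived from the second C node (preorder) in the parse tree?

[B [B [C [D p]]] || [C [C [C [D s]] && [D s]] && [D p]]]

s && s && p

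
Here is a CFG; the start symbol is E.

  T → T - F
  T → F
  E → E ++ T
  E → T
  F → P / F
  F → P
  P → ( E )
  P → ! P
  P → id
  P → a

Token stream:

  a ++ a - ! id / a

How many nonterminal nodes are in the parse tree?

[E [E [T [F [P a]]]] ++ [T [T [F [P a]]] - [F [P ! [P id]] / [F [P a]]]]]

14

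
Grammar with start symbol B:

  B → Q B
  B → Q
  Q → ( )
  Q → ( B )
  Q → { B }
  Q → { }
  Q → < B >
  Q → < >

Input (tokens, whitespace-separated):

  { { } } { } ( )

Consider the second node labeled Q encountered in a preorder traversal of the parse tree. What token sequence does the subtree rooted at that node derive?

[B [Q { [B [Q { }]] }] [B [Q { }] [B [Q ( )]]]]

{ }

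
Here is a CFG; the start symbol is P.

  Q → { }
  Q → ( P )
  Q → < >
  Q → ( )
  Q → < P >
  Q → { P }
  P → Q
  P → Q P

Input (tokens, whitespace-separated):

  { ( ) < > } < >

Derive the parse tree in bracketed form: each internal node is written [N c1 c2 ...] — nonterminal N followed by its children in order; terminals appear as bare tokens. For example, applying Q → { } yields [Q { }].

[P [Q { [P [Q ( )] [P [Q < >]]] }] [P [Q < >]]]

P
Q P
{ P } P
{ Q P } P
{ ( ) P } P
{ ( ) Q } P
{ ( ) < > } P
{ ( ) < > } Q
{ ( ) < > } < >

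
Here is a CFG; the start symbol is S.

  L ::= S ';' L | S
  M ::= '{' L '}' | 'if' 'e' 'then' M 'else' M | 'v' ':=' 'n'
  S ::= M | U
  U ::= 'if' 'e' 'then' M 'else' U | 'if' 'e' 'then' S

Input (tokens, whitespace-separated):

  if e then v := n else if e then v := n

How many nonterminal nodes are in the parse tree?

[S [U if e then [M v := n] else [U if e then [S [M v := n]]]]]

6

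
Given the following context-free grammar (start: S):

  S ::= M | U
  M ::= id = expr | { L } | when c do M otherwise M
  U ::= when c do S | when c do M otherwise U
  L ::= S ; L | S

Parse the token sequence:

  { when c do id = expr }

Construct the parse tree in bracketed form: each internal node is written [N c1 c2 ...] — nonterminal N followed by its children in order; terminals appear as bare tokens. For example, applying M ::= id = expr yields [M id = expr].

S
M
{ L }
{ S }
{ U }
{ when c do S }
{ when c do M }
{ when c do id = expr }

[S [M { [L [S [U when c do [S [M id = expr]]]]] }]]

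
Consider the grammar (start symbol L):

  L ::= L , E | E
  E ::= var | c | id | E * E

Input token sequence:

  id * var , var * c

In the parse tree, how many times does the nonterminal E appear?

6

[L [L [E [E id] * [E var]]] , [E [E var] * [E c]]]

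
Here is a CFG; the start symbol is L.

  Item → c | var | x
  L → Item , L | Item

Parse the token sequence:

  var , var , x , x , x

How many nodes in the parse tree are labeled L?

5

[L [Item var] , [L [Item var] , [L [Item x] , [L [Item x] , [L [Item x]]]]]]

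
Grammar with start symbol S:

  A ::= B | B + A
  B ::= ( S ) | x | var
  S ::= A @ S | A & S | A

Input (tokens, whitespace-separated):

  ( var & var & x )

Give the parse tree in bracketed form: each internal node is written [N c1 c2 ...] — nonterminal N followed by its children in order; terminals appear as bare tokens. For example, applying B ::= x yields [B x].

[S [A [B ( [S [A [B var]] & [S [A [B var]] & [S [A [B x]]]]] )]]]

S
A
B
( S )
( A & S )
( B & S )
( var & S )
( var & A & S )
( var & B & S )
( var & var & S )
( var & var & A )
( var & var & B )
( var & var & x )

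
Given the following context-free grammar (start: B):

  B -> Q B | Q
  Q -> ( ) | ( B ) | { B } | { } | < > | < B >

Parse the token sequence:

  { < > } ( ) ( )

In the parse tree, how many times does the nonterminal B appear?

[B [Q { [B [Q < >]] }] [B [Q ( )] [B [Q ( )]]]]

4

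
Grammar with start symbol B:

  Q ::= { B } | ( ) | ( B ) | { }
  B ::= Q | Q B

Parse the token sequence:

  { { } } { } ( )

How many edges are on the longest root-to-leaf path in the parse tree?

4

[B [Q { [B [Q { }]] }] [B [Q { }] [B [Q ( )]]]]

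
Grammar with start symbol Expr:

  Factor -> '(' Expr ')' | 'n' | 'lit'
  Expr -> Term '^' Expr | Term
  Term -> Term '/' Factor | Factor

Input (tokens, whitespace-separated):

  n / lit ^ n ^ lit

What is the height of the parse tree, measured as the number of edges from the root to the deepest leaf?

[Expr [Term [Term [Factor n]] / [Factor lit]] ^ [Expr [Term [Factor n]] ^ [Expr [Term [Factor lit]]]]]

5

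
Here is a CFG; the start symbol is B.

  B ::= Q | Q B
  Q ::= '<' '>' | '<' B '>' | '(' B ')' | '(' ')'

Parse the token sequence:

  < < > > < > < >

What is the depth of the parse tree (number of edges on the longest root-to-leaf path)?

4

[B [Q < [B [Q < >]] >] [B [Q < >] [B [Q < >]]]]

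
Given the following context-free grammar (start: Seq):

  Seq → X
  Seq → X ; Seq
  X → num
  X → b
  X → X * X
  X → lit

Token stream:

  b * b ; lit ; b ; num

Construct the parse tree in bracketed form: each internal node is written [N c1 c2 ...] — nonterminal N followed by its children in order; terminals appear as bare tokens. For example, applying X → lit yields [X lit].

Seq
X ; Seq
X * X ; Seq
b * X ; Seq
b * b ; Seq
b * b ; X ; Seq
b * b ; lit ; Seq
b * b ; lit ; X ; Seq
b * b ; lit ; b ; Seq
b * b ; lit ; b ; X
b * b ; lit ; b ; num

[Seq [X [X b] * [X b]] ; [Seq [X lit] ; [Seq [X b] ; [Seq [X num]]]]]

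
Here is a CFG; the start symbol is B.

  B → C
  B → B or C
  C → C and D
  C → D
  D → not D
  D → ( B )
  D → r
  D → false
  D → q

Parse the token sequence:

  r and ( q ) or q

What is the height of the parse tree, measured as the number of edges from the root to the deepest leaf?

7

[B [B [C [C [D r]] and [D ( [B [C [D q]]] )]]] or [C [D q]]]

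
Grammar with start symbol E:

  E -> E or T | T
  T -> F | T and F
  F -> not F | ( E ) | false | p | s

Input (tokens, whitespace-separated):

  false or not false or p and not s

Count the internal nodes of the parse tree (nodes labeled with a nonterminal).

13

[E [E [E [T [F false]]] or [T [F not [F false]]]] or [T [T [F p]] and [F not [F s]]]]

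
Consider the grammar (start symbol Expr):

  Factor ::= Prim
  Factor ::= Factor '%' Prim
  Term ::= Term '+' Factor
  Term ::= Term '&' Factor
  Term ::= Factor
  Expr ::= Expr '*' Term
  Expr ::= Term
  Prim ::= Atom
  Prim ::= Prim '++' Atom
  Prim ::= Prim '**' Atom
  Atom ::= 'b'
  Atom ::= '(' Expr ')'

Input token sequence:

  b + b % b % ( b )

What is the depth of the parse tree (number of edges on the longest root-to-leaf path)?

[Expr [Term [Term [Factor [Prim [Atom b]]]] + [Factor [Factor [Factor [Prim [Atom b]]] % [Prim [Atom b]]] % [Prim [Atom ( [Expr [Term [Factor [Prim [Atom b]]]]] )]]]]]

10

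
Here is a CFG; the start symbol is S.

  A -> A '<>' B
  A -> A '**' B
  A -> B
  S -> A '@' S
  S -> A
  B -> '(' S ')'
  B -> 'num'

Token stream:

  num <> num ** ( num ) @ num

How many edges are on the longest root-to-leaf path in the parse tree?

[S [A [A [A [B num]] <> [B num]] ** [B ( [S [A [B num]]] )]] @ [S [A [B num]]]]

6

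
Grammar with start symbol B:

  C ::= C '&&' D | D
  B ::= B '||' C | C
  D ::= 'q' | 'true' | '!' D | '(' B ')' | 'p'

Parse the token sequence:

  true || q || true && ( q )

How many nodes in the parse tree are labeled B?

4

[B [B [B [C [D true]]] || [C [D q]]] || [C [C [D true]] && [D ( [B [C [D q]]] )]]]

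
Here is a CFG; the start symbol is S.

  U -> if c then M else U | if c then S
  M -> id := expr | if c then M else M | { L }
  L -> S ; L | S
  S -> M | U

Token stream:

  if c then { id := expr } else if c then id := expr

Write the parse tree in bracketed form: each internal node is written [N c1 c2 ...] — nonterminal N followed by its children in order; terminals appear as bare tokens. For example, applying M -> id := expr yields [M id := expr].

[S [U if c then [M { [L [S [M id := expr]]] }] else [U if c then [S [M id := expr]]]]]

S
U
if c then M else U
if c then { L } else U
if c then { S } else U
if c then { M } else U
if c then { id := expr } else U
if c then { id := expr } else if c then S
if c then { id := expr } else if c then M
if c then { id := expr } else if c then id := expr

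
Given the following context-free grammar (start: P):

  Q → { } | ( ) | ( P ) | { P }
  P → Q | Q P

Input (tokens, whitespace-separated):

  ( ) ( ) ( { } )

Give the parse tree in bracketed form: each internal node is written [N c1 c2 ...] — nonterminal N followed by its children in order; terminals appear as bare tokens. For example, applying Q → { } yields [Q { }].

P
Q P
( ) P
( ) Q P
( ) ( ) P
( ) ( ) Q
( ) ( ) ( P )
( ) ( ) ( Q )
( ) ( ) ( { } )

[P [Q ( )] [P [Q ( )] [P [Q ( [P [Q { }]] )]]]]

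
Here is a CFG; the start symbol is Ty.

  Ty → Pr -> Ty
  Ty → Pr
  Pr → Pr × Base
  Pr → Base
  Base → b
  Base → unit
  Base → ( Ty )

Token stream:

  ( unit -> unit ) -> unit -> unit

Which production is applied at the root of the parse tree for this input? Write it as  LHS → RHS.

Ty → Pr -> Ty

[Ty [Pr [Base ( [Ty [Pr [Base unit]] -> [Ty [Pr [Base unit]]]] )]] -> [Ty [Pr [Base unit]] -> [Ty [Pr [Base unit]]]]]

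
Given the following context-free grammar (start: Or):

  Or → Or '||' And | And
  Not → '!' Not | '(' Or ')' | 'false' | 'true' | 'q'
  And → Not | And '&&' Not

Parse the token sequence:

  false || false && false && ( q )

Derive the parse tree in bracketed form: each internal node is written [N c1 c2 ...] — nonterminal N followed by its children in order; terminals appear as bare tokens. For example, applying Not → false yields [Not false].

Or
Or || And
And || And
Not || And
false || And
false || And && Not
false || And && Not && Not
false || Not && Not && Not
false || false && Not && Not
false || false && false && Not
false || false && false && ( Or )
false || false && false && ( And )
false || false && false && ( Not )
false || false && false && ( q )

[Or [Or [And [Not false]]] || [And [And [And [Not false]] && [Not false]] && [Not ( [Or [And [Not q]]] )]]]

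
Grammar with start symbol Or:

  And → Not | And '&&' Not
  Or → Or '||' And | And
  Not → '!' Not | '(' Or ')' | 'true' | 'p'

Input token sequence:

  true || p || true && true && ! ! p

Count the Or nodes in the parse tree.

[Or [Or [Or [And [Not true]]] || [And [Not p]]] || [And [And [And [Not true]] && [Not true]] && [Not ! [Not ! [Not p]]]]]

3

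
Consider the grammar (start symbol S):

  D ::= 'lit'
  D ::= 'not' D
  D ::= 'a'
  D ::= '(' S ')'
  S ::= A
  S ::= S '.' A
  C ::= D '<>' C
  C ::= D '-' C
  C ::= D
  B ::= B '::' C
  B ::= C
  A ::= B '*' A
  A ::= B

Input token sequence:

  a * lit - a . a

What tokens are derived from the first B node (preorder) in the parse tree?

a

[S [S [A [B [C [D a]]] * [A [B [C [D lit] - [C [D a]]]]]]] . [A [B [C [D a]]]]]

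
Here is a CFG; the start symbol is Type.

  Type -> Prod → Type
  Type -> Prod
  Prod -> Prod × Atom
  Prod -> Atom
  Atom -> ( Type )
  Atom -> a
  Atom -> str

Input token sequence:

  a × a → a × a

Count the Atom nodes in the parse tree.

4

[Type [Prod [Prod [Atom a]] × [Atom a]] → [Type [Prod [Prod [Atom a]] × [Atom a]]]]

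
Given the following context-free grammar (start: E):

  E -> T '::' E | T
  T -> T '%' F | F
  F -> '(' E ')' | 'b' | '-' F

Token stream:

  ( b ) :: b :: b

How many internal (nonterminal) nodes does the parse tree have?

12

[E [T [F ( [E [T [F b]]] )]] :: [E [T [F b]] :: [E [T [F b]]]]]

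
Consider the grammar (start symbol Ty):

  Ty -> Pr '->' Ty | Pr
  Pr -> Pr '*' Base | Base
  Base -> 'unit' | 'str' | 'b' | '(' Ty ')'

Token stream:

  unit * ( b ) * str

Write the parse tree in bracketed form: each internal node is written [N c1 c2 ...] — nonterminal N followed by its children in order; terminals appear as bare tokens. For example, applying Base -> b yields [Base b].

[Ty [Pr [Pr [Pr [Base unit]] * [Base ( [Ty [Pr [Base b]]] )]] * [Base str]]]

Ty
Pr
Pr * Base
Pr * Base * Base
Base * Base * Base
unit * Base * Base
unit * ( Ty ) * Base
unit * ( Pr ) * Base
unit * ( Base ) * Base
unit * ( b ) * Base
unit * ( b ) * str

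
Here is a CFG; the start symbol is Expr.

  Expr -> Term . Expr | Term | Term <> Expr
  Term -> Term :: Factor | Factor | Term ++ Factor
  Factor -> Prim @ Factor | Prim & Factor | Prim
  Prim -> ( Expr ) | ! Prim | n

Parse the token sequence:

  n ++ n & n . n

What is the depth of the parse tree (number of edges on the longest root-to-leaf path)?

5

[Expr [Term [Term [Factor [Prim n]]] ++ [Factor [Prim n] & [Factor [Prim n]]]] . [Expr [Term [Factor [Prim n]]]]]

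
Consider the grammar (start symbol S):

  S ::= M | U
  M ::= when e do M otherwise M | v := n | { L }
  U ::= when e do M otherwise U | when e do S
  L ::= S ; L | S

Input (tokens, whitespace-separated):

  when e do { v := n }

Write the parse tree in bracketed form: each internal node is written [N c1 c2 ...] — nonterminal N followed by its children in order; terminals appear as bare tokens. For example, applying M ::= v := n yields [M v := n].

S
U
when e do S
when e do M
when e do { L }
when e do { S }
when e do { M }
when e do { v := n }

[S [U when e do [S [M { [L [S [M v := n]]] }]]]]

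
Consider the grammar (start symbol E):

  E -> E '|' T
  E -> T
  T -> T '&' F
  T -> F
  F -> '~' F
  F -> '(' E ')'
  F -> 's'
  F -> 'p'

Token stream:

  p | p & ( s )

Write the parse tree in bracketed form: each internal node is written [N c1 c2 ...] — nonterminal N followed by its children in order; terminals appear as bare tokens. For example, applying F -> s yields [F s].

E
E | T
T | T
F | T
p | T
p | T & F
p | F & F
p | p & F
p | p & ( E )
p | p & ( T )
p | p & ( F )
p | p & ( s )

[E [E [T [F p]]] | [T [T [F p]] & [F ( [E [T [F s]]] )]]]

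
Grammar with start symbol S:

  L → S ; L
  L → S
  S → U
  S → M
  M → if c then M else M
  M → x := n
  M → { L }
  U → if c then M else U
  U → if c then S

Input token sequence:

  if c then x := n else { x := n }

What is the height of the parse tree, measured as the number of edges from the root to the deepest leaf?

[S [M if c then [M x := n] else [M { [L [S [M x := n]]] }]]]

6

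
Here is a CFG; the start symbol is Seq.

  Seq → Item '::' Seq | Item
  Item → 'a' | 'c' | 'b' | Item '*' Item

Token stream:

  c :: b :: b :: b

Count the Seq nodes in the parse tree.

4

[Seq [Item c] :: [Seq [Item b] :: [Seq [Item b] :: [Seq [Item b]]]]]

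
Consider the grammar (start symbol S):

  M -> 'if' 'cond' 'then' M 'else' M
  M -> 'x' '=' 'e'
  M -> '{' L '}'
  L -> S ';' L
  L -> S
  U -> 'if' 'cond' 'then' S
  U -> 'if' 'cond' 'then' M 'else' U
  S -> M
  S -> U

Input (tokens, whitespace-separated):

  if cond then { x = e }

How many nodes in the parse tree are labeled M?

[S [U if cond then [S [M { [L [S [M x = e]]] }]]]]

2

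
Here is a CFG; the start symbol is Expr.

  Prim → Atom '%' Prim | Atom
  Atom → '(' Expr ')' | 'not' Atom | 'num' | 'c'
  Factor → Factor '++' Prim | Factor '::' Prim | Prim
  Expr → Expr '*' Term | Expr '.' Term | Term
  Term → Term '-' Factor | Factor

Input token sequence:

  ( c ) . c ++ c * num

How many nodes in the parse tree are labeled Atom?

[Expr [Expr [Expr [Term [Factor [Prim [Atom ( [Expr [Term [Factor [Prim [Atom c]]]]] )]]]]] . [Term [Factor [Factor [Prim [Atom c]]] ++ [Prim [Atom c]]]]] * [Term [Factor [Prim [Atom num]]]]]

5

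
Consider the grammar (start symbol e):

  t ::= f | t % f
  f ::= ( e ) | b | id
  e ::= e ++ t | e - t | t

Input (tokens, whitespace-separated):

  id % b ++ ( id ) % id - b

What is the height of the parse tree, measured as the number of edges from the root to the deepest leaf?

[e [e [e [t [t [f id]] % [f b]]] ++ [t [t [f ( [e [t [f id]]] )]] % [f id]]] - [t [f b]]]

8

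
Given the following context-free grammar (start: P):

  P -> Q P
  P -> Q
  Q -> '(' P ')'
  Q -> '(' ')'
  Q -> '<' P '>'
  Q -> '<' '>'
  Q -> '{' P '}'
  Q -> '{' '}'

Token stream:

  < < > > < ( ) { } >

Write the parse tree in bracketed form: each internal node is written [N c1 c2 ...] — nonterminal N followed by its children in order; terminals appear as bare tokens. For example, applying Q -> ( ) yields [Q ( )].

P
Q P
< P > P
< Q > P
< < > > P
< < > > Q
< < > > < P >
< < > > < Q P >
< < > > < ( ) P >
< < > > < ( ) Q >
< < > > < ( ) { } >

[P [Q < [P [Q < >]] >] [P [Q < [P [Q ( )] [P [Q { }]]] >]]]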